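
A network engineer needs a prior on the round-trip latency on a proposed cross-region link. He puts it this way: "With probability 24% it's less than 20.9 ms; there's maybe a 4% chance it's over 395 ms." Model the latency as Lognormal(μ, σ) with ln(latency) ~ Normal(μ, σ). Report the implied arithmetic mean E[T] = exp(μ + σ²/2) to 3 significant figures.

E[T] ≈ 99.5 ms

If T ~ Lognormal(μ,σ) then ln T ~ Normal(μ,σ), so the p-quantile of ln T is μ + z_p·σ.
ln(20.9) = 3.04 and ln(395) = 5.979; z_{0.24} = -0.7063, z_{0.96} = 1.751.
σ = (5.979 − 3.04)/(1.751 − (-0.7063)) = 1.196.
μ = 3.04 − (-0.7063)·1.196 = 3.885.
E[T] = exp(μ + σ²/2) = exp(3.885 + 0.7155) = 99.5 ms.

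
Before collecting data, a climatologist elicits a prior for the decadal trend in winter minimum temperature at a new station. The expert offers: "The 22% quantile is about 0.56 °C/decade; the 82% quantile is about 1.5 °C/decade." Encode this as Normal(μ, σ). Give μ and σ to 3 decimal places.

μ = 0.990, σ = 0.557

For Normal(μ,σ), the p-quantile is μ + z_p·σ. Here z_{0.22} = -0.7722, z_{0.82} = 0.9154.
So 0.56 = μ − 0.7722σ and 1.5 = μ + 0.9154σ.
Subtracting: σ = (1.5 − 0.56)/(0.9154 − (-0.7722)) = 0.557.
Then μ = 0.56 − (-0.7722)·0.557 = 0.990.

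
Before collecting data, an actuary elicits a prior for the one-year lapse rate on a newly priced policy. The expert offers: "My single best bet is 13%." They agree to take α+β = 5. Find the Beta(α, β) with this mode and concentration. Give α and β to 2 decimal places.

α = 1.39, β = 3.61

For α,β > 1 the Beta mode is (α−1)/(α+β−2). With α+β = 5, the mode is (α−1)/3.
Set (α−1)/3 = 0.13 → α = 1 + 0.13·3 = 1.39.
β = 5 − α = 3.61.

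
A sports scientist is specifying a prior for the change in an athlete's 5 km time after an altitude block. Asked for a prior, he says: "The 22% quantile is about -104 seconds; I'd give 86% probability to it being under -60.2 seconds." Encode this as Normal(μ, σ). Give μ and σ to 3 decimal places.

The p-quantile of Normal(μ,σ) is μ + z_p·σ, with z_{0.22} = -0.7722 and z_{0.86} = 1.08.
Eliminate σ: μ = (z₂·x₁ − z₁·x₂)/(z₂ − z₁) = (1.08·-104 − (-0.7722)·-60.2)/1.853 = -85.743.
Then σ = (x₂ − x₁)/(z₂ − z₁) = (-60.2 − -104)/1.853 = 23.644.

μ = -85.743, σ = 23.644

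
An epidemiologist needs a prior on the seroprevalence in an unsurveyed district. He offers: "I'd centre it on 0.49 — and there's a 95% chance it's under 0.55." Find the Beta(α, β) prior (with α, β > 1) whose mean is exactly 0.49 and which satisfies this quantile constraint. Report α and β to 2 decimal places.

With mean 0.49 fixed, write α = 0.49s, β = 0.51s where s = α+β.
Need P(θ < 0.55) = 0.95 under Beta(0.49s, 0.51s). Normal approximation: (q−m)/√(m(1−m)/s) ≈ z_{0.95} = 1.64, so s ≈ 0.49·0.51·(1.64)²/(0.55−0.49)² = 187.8.
At s = 187.8: P(θ<0.55) ≈ 0.950. Adjusting to match 0.95 gives s ≈ 187.33.
So α = 0.49·187.33 ≈ 91.79, β = 0.51·187.33 ≈ 95.54.

α ≈ 91.79, β ≈ 95.54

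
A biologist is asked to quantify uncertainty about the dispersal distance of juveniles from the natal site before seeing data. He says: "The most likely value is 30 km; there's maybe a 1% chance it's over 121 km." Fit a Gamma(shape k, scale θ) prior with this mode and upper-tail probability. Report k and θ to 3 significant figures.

k ≈ 3.14, θ ≈ 14

Gamma(k,θ) with k>1 has mode (k−1)θ, so θ = 30/(k−1).
Need P(X < 121) = 0.99 with θ tied to k this way. Start at k = 2, θ = 30: P(X<121) ≈ 0.911.
Too low — raise k to concentrate. Iterating converges to k ≈ 3.14.
Then θ = 30/(3.14−1) ≈ 14.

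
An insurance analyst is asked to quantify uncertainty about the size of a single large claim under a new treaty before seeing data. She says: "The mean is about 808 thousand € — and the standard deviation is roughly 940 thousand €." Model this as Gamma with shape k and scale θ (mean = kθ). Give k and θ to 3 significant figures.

k ≈ 0.739, θ ≈ 1090

For Gamma(k, scale θ): mean = kθ, variance = kθ², so CV = 1/√k.
CV = SD/mean = 940/808 = 1.163, hence k = 1/CV² = 0.739.
Then θ = mean/k = 808/0.739 = 1090.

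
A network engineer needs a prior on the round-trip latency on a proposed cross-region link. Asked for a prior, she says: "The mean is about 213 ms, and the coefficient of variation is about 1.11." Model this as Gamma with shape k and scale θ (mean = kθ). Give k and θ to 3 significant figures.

For Gamma(k, scale θ): mean = kθ, variance = kθ², so CV = 1/√k.
CV = 1.11, hence k = 1/CV² = 0.812.
Then θ = mean/k = 213/0.812 = 262.

k ≈ 0.812, θ ≈ 262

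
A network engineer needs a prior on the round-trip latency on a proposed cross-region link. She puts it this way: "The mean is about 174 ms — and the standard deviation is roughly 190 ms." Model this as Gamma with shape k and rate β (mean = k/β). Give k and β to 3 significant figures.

k ≈ 0.839, β ≈ 0.00482

For Gamma(k, rate β): mean = k/β, variance = k/β², so CV = 1/√k.
CV = SD/mean = 190/174 = 1.092, hence k = 1/CV² = 0.839.
Then β = k/mean = 0.839/174 = 0.00482.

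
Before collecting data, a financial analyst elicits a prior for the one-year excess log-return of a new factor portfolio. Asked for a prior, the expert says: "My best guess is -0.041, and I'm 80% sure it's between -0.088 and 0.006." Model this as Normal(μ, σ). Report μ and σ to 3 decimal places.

A symmetric 80% interval runs μ ± z·σ with z = 1.282.
Half-width = 0.047, so σ = 0.047/1.282 = 0.037.
μ is the stated best guess, -0.041.

μ = -0.041, σ = 0.037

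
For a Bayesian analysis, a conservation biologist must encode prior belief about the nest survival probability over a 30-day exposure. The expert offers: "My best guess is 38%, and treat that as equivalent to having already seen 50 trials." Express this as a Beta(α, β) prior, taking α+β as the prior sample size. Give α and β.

α = 19, β = 31

Under the effective-sample-size interpretation, Beta(α, β) has prior mean α/(α+β) and prior sample size α+β.
So α+β = 50 and α/(α+β) = 0.38, giving α = 0.38·50 = 19 and β = 50 − 19 = 31.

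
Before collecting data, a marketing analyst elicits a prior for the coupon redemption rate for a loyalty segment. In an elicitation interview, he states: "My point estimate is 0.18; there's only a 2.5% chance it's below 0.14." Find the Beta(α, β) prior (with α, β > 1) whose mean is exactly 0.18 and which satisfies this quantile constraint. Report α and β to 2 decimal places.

α ≈ 57.83, β ≈ 263.44

With mean 0.18 fixed, write α = 0.18s, β = 0.82s where s = α+β.
Need P(θ < 0.14) = 0.025 under Beta(0.18s, 0.82s). Normal approximation: (q−m)/√(m(1−m)/s) ≈ z_{0.025} = -1.96, so s ≈ 0.18·0.82·(-1.96)²/(0.14−0.18)² = 354.4.
At s = 354.4: P(θ<0.14) ≈ 0.020. Adjusting to match 0.025 gives s ≈ 321.27.
So α = 0.18·321.27 ≈ 57.83, β = 0.82·321.27 ≈ 263.44.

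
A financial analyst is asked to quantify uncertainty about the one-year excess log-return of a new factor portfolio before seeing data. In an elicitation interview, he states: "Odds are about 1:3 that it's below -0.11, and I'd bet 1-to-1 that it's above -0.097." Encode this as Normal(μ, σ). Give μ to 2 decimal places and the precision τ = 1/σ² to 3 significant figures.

The p-quantile of Normal(μ,σ) is μ + z_p·σ, with z_{0.25} = -0.6745 and z_{0.5} = 0.
Eliminate σ: μ = (z₂·x₁ − z₁·x₂)/(z₂ − z₁) = (0·-0.11 − (-0.6745)·-0.097)/0.6745 = -0.10.
Then σ = (x₂ − x₁)/(z₂ − z₁) = (-0.097 − -0.11)/0.6745 = 0.02.
Precision τ = 1/σ² = 1/0.01927² = 2690.

μ = -0.10, τ = 2690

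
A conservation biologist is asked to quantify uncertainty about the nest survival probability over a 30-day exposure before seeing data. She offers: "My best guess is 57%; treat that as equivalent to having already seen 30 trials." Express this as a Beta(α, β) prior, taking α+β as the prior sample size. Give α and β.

Under the effective-sample-size interpretation, Beta(α, β) has prior mean α/(α+β) and prior sample size α+β.
So α+β = 30 and α/(α+β) = 0.57, giving α = 0.57·30 = 17.1 and β = 30 − 17.1 = 12.9.

α = 17.1, β = 12.9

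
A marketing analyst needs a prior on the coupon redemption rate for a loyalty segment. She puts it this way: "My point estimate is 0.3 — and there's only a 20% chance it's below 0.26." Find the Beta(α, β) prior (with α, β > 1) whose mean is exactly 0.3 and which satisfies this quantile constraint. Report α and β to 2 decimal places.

With mean 0.3 fixed, write α = 0.3s, β = 0.7s where s = α+β.
Need P(θ < 0.26) = 0.2 under Beta(0.3s, 0.7s). Normal approximation: (q−m)/√(m(1−m)/s) ≈ z_{0.2} = -0.842, so s ≈ 0.3·0.7·(-0.842)²/(0.26−0.3)² = 93.0.
At s = 93.0: P(θ<0.26) ≈ 0.202. Adjusting to match 0.2 gives s ≈ 94.75.
So α = 0.3·94.75 ≈ 28.43, β = 0.7·94.75 ≈ 66.33.

α ≈ 28.43, β ≈ 66.33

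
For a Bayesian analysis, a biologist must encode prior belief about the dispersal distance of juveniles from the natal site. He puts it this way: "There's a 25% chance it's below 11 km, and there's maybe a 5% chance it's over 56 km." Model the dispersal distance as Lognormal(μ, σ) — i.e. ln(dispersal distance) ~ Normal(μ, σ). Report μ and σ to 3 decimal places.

μ ≈ 2.871, σ ≈ 0.702

If T ~ Lognormal(μ,σ) then ln T ~ Normal(μ,σ), so the p-quantile of ln T is μ + z_p·σ.
ln(11) = 2.398 and ln(56) = 4.025; z_{0.25} = -0.6745, z_{0.95} = 1.645.
σ = (4.025 − 2.398)/(1.645 − (-0.6745)) = 0.702.
μ = 2.398 − (-0.6745)·0.702 = 2.871.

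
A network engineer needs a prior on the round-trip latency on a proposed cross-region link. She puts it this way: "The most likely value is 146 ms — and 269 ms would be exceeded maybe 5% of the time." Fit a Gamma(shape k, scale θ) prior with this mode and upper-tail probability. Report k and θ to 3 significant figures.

k ≈ 8.46, θ ≈ 19.6

Gamma(k,θ) with k>1 has mode (k−1)θ, so θ = 146/(k−1).
Need P(X < 269) = 0.95 with θ tied to k this way. Start at k = 2, θ = 146: P(X<269) ≈ 0.550.
Too low — raise k to concentrate. Iterating converges to k ≈ 8.46.
Then θ = 146/(8.46−1) ≈ 19.6.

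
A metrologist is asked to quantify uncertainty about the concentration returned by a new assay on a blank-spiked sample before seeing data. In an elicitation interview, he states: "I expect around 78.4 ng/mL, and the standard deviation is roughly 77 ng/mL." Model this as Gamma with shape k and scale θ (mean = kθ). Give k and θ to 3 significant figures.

For Gamma(k, scale θ): mean = kθ, variance = kθ², so CV = 1/√k.
CV = SD/mean = 77/78.4 = 0.9821, hence k = 1/CV² = 1.04.
Then θ = mean/k = 78.4/1.04 = 75.6.

k ≈ 1.04, θ ≈ 75.6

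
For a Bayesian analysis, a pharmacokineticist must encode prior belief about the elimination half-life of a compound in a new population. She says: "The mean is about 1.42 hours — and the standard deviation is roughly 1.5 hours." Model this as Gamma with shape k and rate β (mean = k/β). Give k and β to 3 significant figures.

For Gamma(k, rate β): mean = k/β, variance = k/β², so CV = 1/√k.
CV = SD/mean = 1.5/1.42 = 1.056, hence k = 1/CV² = 0.896.
Then β = k/mean = 0.896/1.42 = 0.631.

k ≈ 0.896, β ≈ 0.631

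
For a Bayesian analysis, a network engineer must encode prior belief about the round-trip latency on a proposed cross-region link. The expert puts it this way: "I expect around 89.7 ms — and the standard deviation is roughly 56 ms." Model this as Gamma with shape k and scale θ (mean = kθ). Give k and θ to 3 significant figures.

k ≈ 2.57, θ ≈ 35

For Gamma(k, scale θ): mean = kθ, variance = kθ², so CV = 1/√k.
CV = SD/mean = 56/89.7 = 0.6243, hence k = 1/CV² = 2.57.
Then θ = mean/k = 89.7/2.57 = 35.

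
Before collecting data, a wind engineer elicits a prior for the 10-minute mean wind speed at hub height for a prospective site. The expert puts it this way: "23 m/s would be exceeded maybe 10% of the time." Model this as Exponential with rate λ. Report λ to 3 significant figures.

P(T > 23.0) = e^(−λ·23.0) = 0.1, so λ = −ln(0.1)/23.0 = 0.1.

λ ≈ 0.1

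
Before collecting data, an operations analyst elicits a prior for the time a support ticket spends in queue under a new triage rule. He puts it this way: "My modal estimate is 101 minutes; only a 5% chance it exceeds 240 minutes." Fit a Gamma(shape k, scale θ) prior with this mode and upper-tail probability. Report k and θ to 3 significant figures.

k ≈ 4.65, θ ≈ 27.7

Gamma(k,θ) with k>1 has mode (k−1)θ, so θ = 101/(k−1).
Need P(X < 240) = 0.95 with θ tied to k this way. Start at k = 2, θ = 101: P(X<240) ≈ 0.686.
Too low — raise k to concentrate. Iterating converges to k ≈ 4.65.
Then θ = 101/(4.65−1) ≈ 27.7.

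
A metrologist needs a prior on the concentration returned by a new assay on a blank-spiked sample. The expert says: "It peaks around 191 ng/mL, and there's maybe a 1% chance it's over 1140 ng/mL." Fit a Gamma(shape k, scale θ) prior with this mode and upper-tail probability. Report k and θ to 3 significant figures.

Gamma(k,θ) with k>1 has mode (k−1)θ, so θ = 191/(k−1).
Need P(X < 1140) = 0.99 with θ tied to k this way. Start at k = 2, θ = 191: P(X<1140) ≈ 0.982.
Too low — raise k to concentrate. Iterating converges to k ≈ 2.16.
Then θ = 191/(2.16−1) ≈ 164.

k ≈ 2.16, θ ≈ 164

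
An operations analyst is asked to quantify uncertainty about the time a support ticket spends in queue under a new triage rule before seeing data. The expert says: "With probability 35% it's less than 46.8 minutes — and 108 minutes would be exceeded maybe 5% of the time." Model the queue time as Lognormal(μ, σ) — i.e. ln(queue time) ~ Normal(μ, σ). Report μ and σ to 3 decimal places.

μ ≈ 4.005, σ ≈ 0.412

If T ~ Lognormal(μ,σ) then ln T ~ Normal(μ,σ), so the p-quantile of ln T is μ + z_p·σ.
ln(46.8) = 3.846 and ln(108) = 4.682; z_{0.35} = -0.3853, z_{0.95} = 1.645.
σ = (4.682 − 3.846)/(1.645 − (-0.3853)) = 0.412.
μ = 3.846 − (-0.3853)·0.412 = 4.005.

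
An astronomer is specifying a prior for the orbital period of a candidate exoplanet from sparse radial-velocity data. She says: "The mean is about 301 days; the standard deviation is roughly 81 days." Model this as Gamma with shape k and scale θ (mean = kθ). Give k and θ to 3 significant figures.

k ≈ 13.8, θ ≈ 21.8

For Gamma(k, scale θ): mean = kθ, variance = kθ², so CV = 1/√k.
CV = SD/mean = 81/301 = 0.2691, hence k = 1/CV² = 13.8.
Then θ = mean/k = 301/13.8 = 21.8.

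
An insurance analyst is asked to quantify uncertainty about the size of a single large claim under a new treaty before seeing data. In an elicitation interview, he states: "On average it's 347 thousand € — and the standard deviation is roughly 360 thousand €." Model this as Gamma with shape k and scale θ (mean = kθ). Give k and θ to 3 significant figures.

k ≈ 0.929, θ ≈ 373

For Gamma(k, scale θ): mean = kθ, variance = kθ², so CV = 1/√k.
CV = SD/mean = 360/347 = 1.037, hence k = 1/CV² = 0.929.
Then θ = mean/k = 347/0.929 = 373.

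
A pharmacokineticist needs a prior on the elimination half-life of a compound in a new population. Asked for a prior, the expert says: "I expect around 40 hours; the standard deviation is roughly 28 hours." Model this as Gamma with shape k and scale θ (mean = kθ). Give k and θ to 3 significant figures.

k ≈ 2.04, θ ≈ 19.6

For Gamma(k, scale θ): mean = kθ, variance = kθ², so CV = 1/√k.
CV = SD/mean = 28/40 = 0.7, hence k = 1/CV² = 2.04.
Then θ = mean/k = 40/2.04 = 19.6.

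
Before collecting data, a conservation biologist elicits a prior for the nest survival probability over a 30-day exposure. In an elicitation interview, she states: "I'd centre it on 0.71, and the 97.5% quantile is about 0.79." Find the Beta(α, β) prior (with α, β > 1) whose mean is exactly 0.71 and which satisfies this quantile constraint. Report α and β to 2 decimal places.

With mean 0.71 fixed, write α = 0.71s, β = 0.29s where s = α+β.
Need P(θ < 0.79) = 0.975 under Beta(0.71s, 0.29s). Normal approximation: (q−m)/√(m(1−m)/s) ≈ z_{0.975} = 1.96, so s ≈ 0.71·0.29·(1.96)²/(0.79−0.71)² = 123.6.
At s = 123.6: P(θ<0.79) ≈ 0.981. Adjusting to match 0.975 gives s ≈ 111.69.
So α = 0.71·111.69 ≈ 79.30, β = 0.29·111.69 ≈ 32.39.

α ≈ 79.30, β ≈ 32.39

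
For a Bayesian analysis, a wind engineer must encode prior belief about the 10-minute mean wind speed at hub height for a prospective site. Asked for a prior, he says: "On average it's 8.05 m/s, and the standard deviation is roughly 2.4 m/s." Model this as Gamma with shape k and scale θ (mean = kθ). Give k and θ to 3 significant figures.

k ≈ 11.3, θ ≈ 0.716

For Gamma(k, scale θ): mean = kθ, variance = kθ², so CV = 1/√k.
CV = SD/mean = 2.4/8.05 = 0.2981, hence k = 1/CV² = 11.3.
Then θ = mean/k = 8.05/11.3 = 0.716.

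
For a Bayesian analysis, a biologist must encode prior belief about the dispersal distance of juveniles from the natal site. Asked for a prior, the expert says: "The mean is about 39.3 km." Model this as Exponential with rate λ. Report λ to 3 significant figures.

λ ≈ 0.0254

Exponential mean = 1/λ, so λ = 1/39.3 = 0.0254.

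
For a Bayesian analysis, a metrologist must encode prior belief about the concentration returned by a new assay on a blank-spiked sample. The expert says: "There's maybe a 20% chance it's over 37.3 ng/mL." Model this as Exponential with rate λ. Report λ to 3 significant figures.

λ ≈ 0.0431

P(T > 37.3) = e^(−λ·37.3) = 0.2, so λ = −ln(0.2)/37.3 = 0.0431.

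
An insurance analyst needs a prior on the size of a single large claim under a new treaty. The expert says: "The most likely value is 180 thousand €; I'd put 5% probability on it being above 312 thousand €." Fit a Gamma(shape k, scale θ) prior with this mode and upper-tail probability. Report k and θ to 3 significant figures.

k ≈ 10.2, θ ≈ 19.5

Gamma(k,θ) with k>1 has mode (k−1)θ, so θ = 180/(k−1).
Need P(X < 312) = 0.95 with θ tied to k this way. Start at k = 2, θ = 180: P(X<312) ≈ 0.517.
Too low — raise k to concentrate. Iterating converges to k ≈ 10.2.
Then θ = 180/(10.2−1) ≈ 19.5.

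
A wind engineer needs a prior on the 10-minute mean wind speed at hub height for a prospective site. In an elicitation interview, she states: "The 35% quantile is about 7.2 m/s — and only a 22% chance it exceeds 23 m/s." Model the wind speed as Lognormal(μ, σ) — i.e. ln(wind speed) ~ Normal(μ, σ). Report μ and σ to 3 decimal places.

If T ~ Lognormal(μ,σ) then ln T ~ Normal(μ,σ), so the p-quantile of ln T is μ + z_p·σ.
ln(7.2) = 1.974 and ln(23) = 3.135; z_{0.35} = -0.3853, z_{0.78} = 0.7722.
σ = (3.135 − 1.974)/(0.7722 − (-0.3853)) = 1.003.
μ = 1.974 − (-0.3853)·1.003 = 2.361.

μ ≈ 2.361, σ ≈ 1.003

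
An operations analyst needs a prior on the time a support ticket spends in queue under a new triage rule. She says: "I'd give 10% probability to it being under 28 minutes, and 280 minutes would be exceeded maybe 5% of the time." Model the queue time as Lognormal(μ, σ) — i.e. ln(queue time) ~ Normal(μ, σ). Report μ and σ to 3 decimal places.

If T ~ Lognormal(μ,σ) then ln T ~ Normal(μ,σ), so the p-quantile of ln T is μ + z_p·σ.
ln(28) = 3.332 and ln(280) = 5.635; z_{0.1} = -1.282, z_{0.95} = 1.645.
σ = (5.635 − 3.332)/(1.645 − (-1.282)) = 0.787.
μ = 3.332 − (-1.282)·0.787 = 4.341.

μ ≈ 4.341, σ ≈ 0.787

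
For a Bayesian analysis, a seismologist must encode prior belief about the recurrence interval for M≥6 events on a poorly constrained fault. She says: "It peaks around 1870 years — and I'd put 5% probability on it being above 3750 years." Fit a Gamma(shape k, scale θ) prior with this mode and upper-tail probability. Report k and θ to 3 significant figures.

Gamma(k,θ) with k>1 has mode (k−1)θ, so θ = 1870/(k−1).
Need P(X < 3750) = 0.95 with θ tied to k this way. Start at k = 2, θ = 1870: P(X<3750) ≈ 0.595.
Too low — raise k to concentrate. Iterating converges to k ≈ 6.72.
Then θ = 1870/(6.72−1) ≈ 327.

k ≈ 6.72, θ ≈ 327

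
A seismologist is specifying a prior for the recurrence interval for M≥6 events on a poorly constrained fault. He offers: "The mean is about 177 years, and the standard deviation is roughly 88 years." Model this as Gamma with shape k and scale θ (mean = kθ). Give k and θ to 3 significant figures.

For Gamma(k, scale θ): mean = kθ, variance = kθ², so CV = 1/√k.
CV = SD/mean = 88/177 = 0.4972, hence k = 1/CV² = 4.05.
Then θ = mean/k = 177/4.05 = 43.8.

k ≈ 4.05, θ ≈ 43.8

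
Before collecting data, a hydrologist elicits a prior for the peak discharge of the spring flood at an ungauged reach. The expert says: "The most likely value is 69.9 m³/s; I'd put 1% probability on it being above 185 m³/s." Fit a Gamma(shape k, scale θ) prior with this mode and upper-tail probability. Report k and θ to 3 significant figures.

Gamma(k,θ) with k>1 has mode (k−1)θ, so θ = 69.9/(k−1).
Need P(X < 185) = 0.99 with θ tied to k this way. Start at k = 2, θ = 69.9: P(X<185) ≈ 0.741.
Too low — raise k to concentrate. Iterating converges to k ≈ 5.89.
Then θ = 69.9/(5.89−1) ≈ 14.3.

k ≈ 5.89, θ ≈ 14.3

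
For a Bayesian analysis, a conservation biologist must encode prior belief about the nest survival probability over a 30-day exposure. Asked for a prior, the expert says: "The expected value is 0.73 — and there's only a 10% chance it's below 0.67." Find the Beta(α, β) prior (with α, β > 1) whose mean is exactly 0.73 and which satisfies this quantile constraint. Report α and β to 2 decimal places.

With mean 0.73 fixed, write α = 0.73s, β = 0.27s where s = α+β.
Need P(θ < 0.67) = 0.1 under Beta(0.73s, 0.27s). Normal approximation: (q−m)/√(m(1−m)/s) ≈ z_{0.1} = -1.28, so s ≈ 0.73·0.27·(-1.28)²/(0.67−0.73)² = 89.9.
At s = 89.9: P(θ<0.67) ≈ 0.103. Adjusting to match 0.1 gives s ≈ 92.60.
So α = 0.73·92.60 ≈ 67.60, β = 0.27·92.60 ≈ 25.00.

α ≈ 67.60, β ≈ 25.00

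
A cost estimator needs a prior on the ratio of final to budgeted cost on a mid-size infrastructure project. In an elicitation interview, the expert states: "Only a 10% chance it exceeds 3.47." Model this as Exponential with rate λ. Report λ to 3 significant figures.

P(T > 3.47) = e^(−λ·3.47) = 0.1, so λ = −ln(0.1)/3.47 = 0.664.

λ ≈ 0.664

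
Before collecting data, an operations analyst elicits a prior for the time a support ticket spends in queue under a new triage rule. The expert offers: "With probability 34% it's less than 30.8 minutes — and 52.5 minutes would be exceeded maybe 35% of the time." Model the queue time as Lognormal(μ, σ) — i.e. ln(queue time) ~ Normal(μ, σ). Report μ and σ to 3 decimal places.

μ ≈ 3.703, σ ≈ 0.668

If T ~ Lognormal(μ,σ) then ln T ~ Normal(μ,σ), so the p-quantile of ln T is μ + z_p·σ.
ln(30.8) = 3.428 and ln(52.5) = 3.961; z_{0.34} = -0.4125, z_{0.65} = 0.3853.
σ = (3.961 − 3.428)/(0.3853 − (-0.4125)) = 0.668.
μ = 3.428 − (-0.4125)·0.668 = 3.703.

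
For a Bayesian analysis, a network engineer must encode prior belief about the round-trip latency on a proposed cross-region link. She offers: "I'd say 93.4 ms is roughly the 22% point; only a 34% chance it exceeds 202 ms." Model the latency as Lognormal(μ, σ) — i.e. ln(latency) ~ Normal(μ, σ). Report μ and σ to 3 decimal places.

μ ≈ 5.040, σ ≈ 0.651

If T ~ Lognormal(μ,σ) then ln T ~ Normal(μ,σ), so the p-quantile of ln T is μ + z_p·σ.
ln(93.4) = 4.537 and ln(202) = 5.308; z_{0.22} = -0.7722, z_{0.66} = 0.4125.
σ = (5.308 − 4.537)/(0.4125 − (-0.7722)) = 0.651.
μ = 4.537 − (-0.7722)·0.651 = 5.040.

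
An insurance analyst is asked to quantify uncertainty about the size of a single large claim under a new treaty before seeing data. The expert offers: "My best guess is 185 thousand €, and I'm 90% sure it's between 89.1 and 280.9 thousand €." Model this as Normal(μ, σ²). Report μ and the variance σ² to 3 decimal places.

μ = 185.000, σ² = 3399.247

A symmetric 90% interval runs μ ± z·σ with z = 1.645.
Half-width = 95.9, so σ = 95.9/1.645 = 58.3031 and σ² = 3399.247.
μ is the stated best guess, 185.000.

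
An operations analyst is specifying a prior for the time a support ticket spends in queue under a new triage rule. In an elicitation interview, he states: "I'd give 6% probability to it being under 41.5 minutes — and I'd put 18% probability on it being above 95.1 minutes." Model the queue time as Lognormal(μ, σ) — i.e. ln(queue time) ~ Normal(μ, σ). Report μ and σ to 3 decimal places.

If T ~ Lognormal(μ,σ) then ln T ~ Normal(μ,σ), so the p-quantile of ln T is μ + z_p·σ.
ln(41.5) = 3.726 and ln(95.1) = 4.555; z_{0.06} = -1.555, z_{0.82} = 0.9154.
σ = (4.555 − 3.726)/(0.9154 − (-1.555)) = 0.336.
μ = 3.726 − (-1.555)·0.336 = 4.248.

μ ≈ 4.248, σ ≈ 0.336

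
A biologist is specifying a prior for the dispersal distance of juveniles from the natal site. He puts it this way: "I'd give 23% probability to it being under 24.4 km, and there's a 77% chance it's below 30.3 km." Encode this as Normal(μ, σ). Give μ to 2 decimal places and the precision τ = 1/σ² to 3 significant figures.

μ = 27.35, τ = 0.0627

The p-quantile of Normal(μ,σ) is μ + z_p·σ, with z_{0.23} = -0.7388 and z_{0.77} = 0.7388.
Eliminate σ: μ = (z₂·x₁ − z₁·x₂)/(z₂ − z₁) = (0.7388·24.4 − (-0.7388)·30.3)/1.478 = 27.35.
Then σ = (x₂ − x₁)/(z₂ − z₁) = (30.3 − 24.4)/1.478 = 3.99.
Precision τ = 1/σ² = 1/3.993² = 0.0627.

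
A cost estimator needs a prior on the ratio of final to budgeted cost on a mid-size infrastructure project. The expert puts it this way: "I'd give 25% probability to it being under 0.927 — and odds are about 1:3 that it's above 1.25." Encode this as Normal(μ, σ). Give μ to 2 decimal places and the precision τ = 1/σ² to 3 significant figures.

μ = 1.09, τ = 17.4

For Normal(μ,σ), the p-quantile is μ + z_p·σ. Here z_{0.25} = -0.6745, z_{0.75} = 0.6745.
So 0.927 = μ − 0.6745σ and 1.25 = μ + 0.6745σ.
Subtracting: σ = (1.25 − 0.927)/(0.6745 − (-0.6745)) = 0.24.
Then μ = 0.927 − (-0.6745)·0.24 = 1.09.
Precision τ = 1/σ² = 1/0.2394² = 17.4.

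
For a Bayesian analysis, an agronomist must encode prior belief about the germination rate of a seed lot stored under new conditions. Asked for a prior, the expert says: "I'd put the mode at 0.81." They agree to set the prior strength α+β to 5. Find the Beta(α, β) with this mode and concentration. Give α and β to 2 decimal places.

α = 3.43, β = 1.57

For α,β > 1 the Beta mode is (α−1)/(α+β−2). With α+β = 5, the mode is (α−1)/3.
Set (α−1)/3 = 0.81 → α = 1 + 0.81·3 = 3.43.
β = 5 − α = 1.57.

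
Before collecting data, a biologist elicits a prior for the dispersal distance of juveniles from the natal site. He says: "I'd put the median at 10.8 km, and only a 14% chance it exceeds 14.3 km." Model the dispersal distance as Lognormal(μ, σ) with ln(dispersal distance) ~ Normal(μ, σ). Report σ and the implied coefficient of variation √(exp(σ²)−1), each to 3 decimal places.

If T ~ Lognormal(μ,σ) then ln T ~ Normal(μ,σ), so the p-quantile of ln T is μ + z_p·σ.
ln(10.8) = 2.38 and ln(14.3) = 2.66; z_{0.5} = 0, z_{0.86} = 1.08.
σ = (2.66 − 2.38)/(1.08 − (0)) = 0.260.
μ = 2.38 − (0)·0.260 = 2.380.
CV = √(exp(σ²)−1) = √(exp(0.0675)−1) = 0.264.

σ ≈ 0.260, CV ≈ 0.264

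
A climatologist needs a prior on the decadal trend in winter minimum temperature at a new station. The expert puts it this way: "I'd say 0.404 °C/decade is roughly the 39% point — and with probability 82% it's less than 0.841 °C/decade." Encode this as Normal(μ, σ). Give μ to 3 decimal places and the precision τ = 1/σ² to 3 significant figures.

For Normal(μ,σ), the p-quantile is μ + z_p·σ. Here z_{0.39} = -0.2793, z_{0.82} = 0.9154.
So 0.404 = μ − 0.2793σ and 0.841 = μ + 0.9154σ.
Subtracting: σ = (0.841 − 0.404)/(0.9154 − (-0.2793)) = 0.366.
Then μ = 0.404 − (-0.2793)·0.366 = 0.506.
Precision τ = 1/σ² = 1/0.3658² = 7.47.

μ = 0.506, τ = 7.47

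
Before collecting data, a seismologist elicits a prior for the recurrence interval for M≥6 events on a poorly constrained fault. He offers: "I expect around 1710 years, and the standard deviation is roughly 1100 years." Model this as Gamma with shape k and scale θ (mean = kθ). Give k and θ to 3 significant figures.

k ≈ 2.42, θ ≈ 708

For Gamma(k, scale θ): mean = kθ, variance = kθ², so CV = 1/√k.
CV = SD/mean = 1100/1710 = 0.6433, hence k = 1/CV² = 2.42.
Then θ = mean/k = 1710/2.42 = 708.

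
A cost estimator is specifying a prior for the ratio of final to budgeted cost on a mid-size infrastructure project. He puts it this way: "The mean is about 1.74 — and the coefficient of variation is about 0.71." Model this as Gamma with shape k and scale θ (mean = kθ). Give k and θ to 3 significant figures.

For Gamma(k, scale θ): mean = kθ, variance = kθ², so CV = 1/√k.
CV = 0.71, hence k = 1/CV² = 1.98.
Then θ = mean/k = 1.74/1.98 = 0.877.

k ≈ 1.98, θ ≈ 0.877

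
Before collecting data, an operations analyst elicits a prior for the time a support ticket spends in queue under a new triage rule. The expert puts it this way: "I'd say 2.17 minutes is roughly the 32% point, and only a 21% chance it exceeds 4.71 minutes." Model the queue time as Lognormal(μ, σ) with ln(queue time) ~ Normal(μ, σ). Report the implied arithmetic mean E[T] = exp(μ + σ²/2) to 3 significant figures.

If T ~ Lognormal(μ,σ) then ln T ~ Normal(μ,σ), so the p-quantile of ln T is μ + z_p·σ.
ln(2.17) = 0.7747 and ln(4.71) = 1.55; z_{0.32} = -0.4677, z_{0.79} = 0.8064.
σ = (1.55 − 0.7747)/(0.8064 − (-0.4677)) = 0.608.
μ = 0.7747 − (-0.4677)·0.608 = 1.059.
E[T] = exp(μ + σ²/2) = exp(1.059 + 0.1850) = 3.47 minutes.

E[T] ≈ 3.47 minutes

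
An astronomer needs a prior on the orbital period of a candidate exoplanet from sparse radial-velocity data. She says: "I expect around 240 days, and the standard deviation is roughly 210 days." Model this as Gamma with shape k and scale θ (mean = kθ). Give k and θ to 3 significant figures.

For Gamma(k, scale θ): mean = kθ, variance = kθ², so CV = 1/√k.
CV = SD/mean = 210/240 = 0.875, hence k = 1/CV² = 1.31.
Then θ = mean/k = 240/1.31 = 184.

k ≈ 1.31, θ ≈ 184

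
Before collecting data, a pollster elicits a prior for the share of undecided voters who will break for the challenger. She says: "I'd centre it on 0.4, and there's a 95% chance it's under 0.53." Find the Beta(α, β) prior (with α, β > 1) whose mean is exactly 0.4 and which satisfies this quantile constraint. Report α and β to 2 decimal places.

α ≈ 15.72, β ≈ 23.58

With mean 0.4 fixed, write α = 0.4s, β = 0.6s where s = α+β.
Need P(θ < 0.53) = 0.95 under Beta(0.4s, 0.6s). Normal approximation: (q−m)/√(m(1−m)/s) ≈ z_{0.95} = 1.64, so s ≈ 0.4·0.6·(1.64)²/(0.53−0.4)² = 38.4.
At s = 38.4: P(θ<0.53) ≈ 0.948. Adjusting to match 0.95 gives s ≈ 39.30.
So α = 0.4·39.30 ≈ 15.72, β = 0.6·39.30 ≈ 23.58.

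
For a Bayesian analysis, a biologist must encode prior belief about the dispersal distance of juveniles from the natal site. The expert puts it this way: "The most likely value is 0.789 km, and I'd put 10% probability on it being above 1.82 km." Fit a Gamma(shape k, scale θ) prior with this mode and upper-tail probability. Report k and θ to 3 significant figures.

k ≈ 3.75, θ ≈ 0.287

Gamma(k,θ) with k>1 has mode (k−1)θ, so θ = 0.789/(k−1).
Need P(X < 1.82) = 0.9 with θ tied to k this way. Start at k = 2, θ = 0.789: P(X<1.82) ≈ 0.671.
Too low — raise k to concentrate. Iterating converges to k ≈ 3.75.
Then θ = 0.789/(3.75−1) ≈ 0.287.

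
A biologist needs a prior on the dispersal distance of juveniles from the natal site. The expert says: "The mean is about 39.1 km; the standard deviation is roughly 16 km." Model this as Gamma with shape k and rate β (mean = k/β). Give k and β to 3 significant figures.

k ≈ 5.97, β ≈ 0.153

For Gamma(k, rate β): mean = k/β, variance = k/β², so CV = 1/√k.
CV = SD/mean = 16/39.1 = 0.4092, hence k = 1/CV² = 5.97.
Then β = k/mean = 5.97/39.1 = 0.153.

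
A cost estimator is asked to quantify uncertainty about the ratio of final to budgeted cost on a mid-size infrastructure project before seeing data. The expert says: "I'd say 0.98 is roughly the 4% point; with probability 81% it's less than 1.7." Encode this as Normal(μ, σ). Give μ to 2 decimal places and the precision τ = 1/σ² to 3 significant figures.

μ = 1.46, τ = 13.3

For Normal(μ,σ), the p-quantile is μ + z_p·σ. Here z_{0.04} = -1.751, z_{0.81} = 0.8779.
So 0.98 = μ − 1.751σ and 1.7 = μ + 0.8779σ.
Subtracting: σ = (1.7 − 0.98)/(0.8779 − (-1.751)) = 0.27.
Then μ = 0.98 − (-1.751)·0.27 = 1.46.
Precision τ = 1/σ² = 1/0.2739² = 13.3.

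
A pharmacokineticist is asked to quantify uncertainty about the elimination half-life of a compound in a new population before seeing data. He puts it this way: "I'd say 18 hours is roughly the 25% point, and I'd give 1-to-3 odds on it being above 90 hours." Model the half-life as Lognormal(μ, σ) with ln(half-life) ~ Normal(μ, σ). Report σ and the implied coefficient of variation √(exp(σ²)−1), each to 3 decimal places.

σ ≈ 1.193, CV ≈ 1.775

If T ~ Lognormal(μ,σ) then ln T ~ Normal(μ,σ), so the p-quantile of ln T is μ + z_p·σ.
ln(18) = 2.89 and ln(90) = 4.5; z_{0.25} = -0.6745, z_{0.75} = 0.6745.
σ = (4.5 − 2.89)/(0.6745 − (-0.6745)) = 1.193.
μ = 2.89 − (-0.6745)·1.193 = 3.695.
CV = √(exp(σ²)−1) = √(exp(1.4234)−1) = 1.775.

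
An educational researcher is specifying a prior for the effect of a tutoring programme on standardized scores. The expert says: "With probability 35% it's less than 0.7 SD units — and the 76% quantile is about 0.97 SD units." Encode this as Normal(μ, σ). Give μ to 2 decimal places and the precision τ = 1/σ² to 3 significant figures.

μ = 0.80, τ = 16.3

The p-quantile of Normal(μ,σ) is μ + z_p·σ, with z_{0.35} = -0.3853 and z_{0.76} = 0.7063.
Eliminate σ: μ = (z₂·x₁ − z₁·x₂)/(z₂ − z₁) = (0.7063·0.7 − (-0.3853)·0.97)/1.092 = 0.80.
Then σ = (x₂ − x₁)/(z₂ − z₁) = (0.97 − 0.7)/1.092 = 0.25.
Precision τ = 1/σ² = 1/0.2473² = 16.3.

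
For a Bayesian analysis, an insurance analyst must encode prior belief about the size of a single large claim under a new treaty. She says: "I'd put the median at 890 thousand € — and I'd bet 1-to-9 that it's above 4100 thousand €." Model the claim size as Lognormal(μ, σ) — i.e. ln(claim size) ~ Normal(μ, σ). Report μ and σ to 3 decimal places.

μ ≈ 6.791, σ ≈ 1.192

If T ~ Lognormal(μ,σ) then ln T ~ Normal(μ,σ), so the p-quantile of ln T is μ + z_p·σ.
ln(890) = 6.791 and ln(4100) = 8.319; z_{0.5} = 0, z_{0.9} = 1.282.
σ = (8.319 − 6.791)/(1.282 − (0)) = 1.192.
μ = 6.791 − (0)·1.192 = 6.791.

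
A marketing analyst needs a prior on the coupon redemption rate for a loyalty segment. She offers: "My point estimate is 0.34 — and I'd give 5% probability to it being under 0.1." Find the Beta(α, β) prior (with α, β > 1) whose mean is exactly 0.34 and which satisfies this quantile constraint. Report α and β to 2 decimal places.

With mean 0.34 fixed, write α = 0.34s, β = 0.66s where s = α+β.
Need P(θ < 0.1) = 0.05 under Beta(0.34s, 0.66s). Normal approximation: (q−m)/√(m(1−m)/s) ≈ z_{0.05} = -1.64, so s ≈ 0.34·0.66·(-1.64)²/(0.1−0.34)² = 10.5.
At s = 10.5: P(θ<0.1) ≈ 0.023. Adjusting to match 0.05 gives s ≈ 7.53.
So α = 0.34·7.53 ≈ 2.56, β = 0.66·7.53 ≈ 4.97.

α ≈ 2.56, β ≈ 4.97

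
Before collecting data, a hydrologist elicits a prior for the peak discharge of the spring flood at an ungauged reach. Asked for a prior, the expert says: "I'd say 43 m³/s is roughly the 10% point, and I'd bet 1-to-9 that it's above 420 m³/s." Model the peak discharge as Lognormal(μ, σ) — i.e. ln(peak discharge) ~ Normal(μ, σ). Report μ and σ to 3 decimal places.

If T ~ Lognormal(μ,σ) then ln T ~ Normal(μ,σ), so the p-quantile of ln T is μ + z_p·σ.
ln(43) = 3.761 and ln(420) = 6.04; z_{0.1} = -1.282, z_{0.9} = 1.282.
σ = (6.04 − 3.761)/(1.282 − (-1.282)) = 0.889.
μ = 3.761 − (-1.282)·0.889 = 4.901.

μ ≈ 4.901, σ ≈ 0.889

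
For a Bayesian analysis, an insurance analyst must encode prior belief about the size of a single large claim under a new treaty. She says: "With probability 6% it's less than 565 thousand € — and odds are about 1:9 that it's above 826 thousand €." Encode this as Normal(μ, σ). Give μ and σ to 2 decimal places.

μ = 708.07, σ = 92.02

For Normal(μ,σ), the p-quantile is μ + z_p·σ. Here z_{0.06} = -1.555, z_{0.9} = 1.282.
So 565 = μ − 1.555σ and 826 = μ + 1.282σ.
Subtracting: σ = (826 − 565)/(1.282 − (-1.555)) = 92.02.
Then μ = 565 − (-1.555)·92.02 = 708.07.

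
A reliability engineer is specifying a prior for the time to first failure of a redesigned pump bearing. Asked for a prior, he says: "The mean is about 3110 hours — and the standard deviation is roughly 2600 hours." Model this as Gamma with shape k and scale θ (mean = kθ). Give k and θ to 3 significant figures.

For Gamma(k, scale θ): mean = kθ, variance = kθ², so CV = 1/√k.
CV = SD/mean = 2600/3110 = 0.836, hence k = 1/CV² = 1.43.
Then θ = mean/k = 3110/1.43 = 2170.

k ≈ 1.43, θ ≈ 2170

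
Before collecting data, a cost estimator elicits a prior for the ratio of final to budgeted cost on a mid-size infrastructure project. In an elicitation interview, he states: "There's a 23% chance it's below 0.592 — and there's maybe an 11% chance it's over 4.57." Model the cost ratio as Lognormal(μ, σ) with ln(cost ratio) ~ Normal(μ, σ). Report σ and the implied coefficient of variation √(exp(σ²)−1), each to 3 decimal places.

σ ≈ 1.040, CV ≈ 1.396

If T ~ Lognormal(μ,σ) then ln T ~ Normal(μ,σ), so the p-quantile of ln T is μ + z_p·σ.
ln(0.592) = -0.5242 and ln(4.57) = 1.52; z_{0.23} = -0.7388, z_{0.89} = 1.227.
σ = (1.52 − -0.5242)/(1.227 − (-0.7388)) = 1.040.
μ = -0.5242 − (-0.7388)·1.040 = 0.244.
CV = √(exp(σ²)−1) = √(exp(1.0814)−1) = 1.396.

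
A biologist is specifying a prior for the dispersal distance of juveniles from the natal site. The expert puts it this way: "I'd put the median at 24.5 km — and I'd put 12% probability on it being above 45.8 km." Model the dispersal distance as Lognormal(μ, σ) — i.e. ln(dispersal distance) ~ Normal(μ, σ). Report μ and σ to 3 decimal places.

μ ≈ 3.199, σ ≈ 0.532

If T ~ Lognormal(μ,σ) then ln T ~ Normal(μ,σ), so the p-quantile of ln T is μ + z_p·σ.
ln(24.5) = 3.199 and ln(45.8) = 3.824; z_{0.5} = 0, z_{0.88} = 1.175.
σ = (3.824 − 3.199)/(1.175 − (0)) = 0.532.
μ = 3.199 − (0)·0.532 = 3.199.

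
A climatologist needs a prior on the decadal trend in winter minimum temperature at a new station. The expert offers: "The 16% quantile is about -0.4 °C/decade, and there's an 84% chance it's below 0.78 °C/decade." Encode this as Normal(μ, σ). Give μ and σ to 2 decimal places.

μ = 0.19, σ = 0.59

For Normal(μ,σ), the p-quantile is μ + z_p·σ. Here z_{0.16} = -0.9945, z_{0.84} = 0.9945.
So -0.4 = μ − 0.9945σ and 0.78 = μ + 0.9945σ.
Subtracting: σ = (0.78 − -0.4)/(0.9945 − (-0.9945)) = 0.59.
Then μ = -0.4 − (-0.9945)·0.59 = 0.19.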